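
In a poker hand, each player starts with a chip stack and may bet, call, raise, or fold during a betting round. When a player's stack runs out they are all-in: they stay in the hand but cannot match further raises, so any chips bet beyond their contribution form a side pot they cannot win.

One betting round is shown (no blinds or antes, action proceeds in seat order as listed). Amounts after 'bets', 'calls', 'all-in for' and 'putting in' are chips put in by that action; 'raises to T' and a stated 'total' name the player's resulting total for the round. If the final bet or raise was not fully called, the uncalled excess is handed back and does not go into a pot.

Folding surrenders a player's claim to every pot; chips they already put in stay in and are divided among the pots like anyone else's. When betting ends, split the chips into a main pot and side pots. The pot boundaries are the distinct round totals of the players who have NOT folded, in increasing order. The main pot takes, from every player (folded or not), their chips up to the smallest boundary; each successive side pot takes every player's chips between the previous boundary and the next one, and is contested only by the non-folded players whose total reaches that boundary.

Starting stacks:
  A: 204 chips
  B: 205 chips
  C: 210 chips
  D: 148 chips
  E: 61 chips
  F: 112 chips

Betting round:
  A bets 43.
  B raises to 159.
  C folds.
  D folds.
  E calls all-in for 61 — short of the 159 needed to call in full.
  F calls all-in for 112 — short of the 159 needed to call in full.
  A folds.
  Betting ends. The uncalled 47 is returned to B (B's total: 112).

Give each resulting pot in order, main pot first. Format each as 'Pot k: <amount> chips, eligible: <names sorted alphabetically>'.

Contributions (after 47 returned to B): A=43, B=112, E=61, F=112
Folded: A, C, D
Pot levels (distinct totals of non-folded players): 61, 112
Layer 1-61: A 43 + B 61 + E 61 + F 61 = 226 chips; eligible B, E, F
Layer 62-112: 51 each from B, F = 51*2 = 102 chips; eligible B, F

Pot 1: 226 chips, eligible: B, E, F
Pot 2: 102 chips, eligible: B, F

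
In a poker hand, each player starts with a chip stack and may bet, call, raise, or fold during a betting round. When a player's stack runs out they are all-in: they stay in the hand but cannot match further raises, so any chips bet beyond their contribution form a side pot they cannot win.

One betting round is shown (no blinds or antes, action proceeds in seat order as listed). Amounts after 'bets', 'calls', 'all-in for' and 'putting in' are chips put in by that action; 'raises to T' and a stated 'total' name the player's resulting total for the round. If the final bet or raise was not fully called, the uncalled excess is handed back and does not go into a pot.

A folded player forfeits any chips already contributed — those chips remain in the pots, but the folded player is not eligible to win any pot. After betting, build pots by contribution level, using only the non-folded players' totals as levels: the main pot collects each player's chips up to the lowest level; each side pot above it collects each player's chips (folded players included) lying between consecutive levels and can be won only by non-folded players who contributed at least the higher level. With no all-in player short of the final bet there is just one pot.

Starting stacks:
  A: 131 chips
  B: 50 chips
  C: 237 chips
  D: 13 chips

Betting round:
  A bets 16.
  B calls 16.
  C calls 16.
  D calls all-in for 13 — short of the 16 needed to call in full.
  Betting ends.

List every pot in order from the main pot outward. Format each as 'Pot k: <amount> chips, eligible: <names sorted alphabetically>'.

Pot 1: 52 chips, eligible: A, B, C, D
Pot 2: 9 chips, eligible: A, B, C

Derivation:
Contributions: A=16, B=16, C=16, D=13
Pot levels (distinct totals of non-folded players): 13, 16
Layer 1-13: 13 each from A, B, C, D = 13*4 = 52 chips; eligible A, B, C, D
Layer 14-16: 3 each from A, B, C = 3*3 = 9 chips; eligible A, B, C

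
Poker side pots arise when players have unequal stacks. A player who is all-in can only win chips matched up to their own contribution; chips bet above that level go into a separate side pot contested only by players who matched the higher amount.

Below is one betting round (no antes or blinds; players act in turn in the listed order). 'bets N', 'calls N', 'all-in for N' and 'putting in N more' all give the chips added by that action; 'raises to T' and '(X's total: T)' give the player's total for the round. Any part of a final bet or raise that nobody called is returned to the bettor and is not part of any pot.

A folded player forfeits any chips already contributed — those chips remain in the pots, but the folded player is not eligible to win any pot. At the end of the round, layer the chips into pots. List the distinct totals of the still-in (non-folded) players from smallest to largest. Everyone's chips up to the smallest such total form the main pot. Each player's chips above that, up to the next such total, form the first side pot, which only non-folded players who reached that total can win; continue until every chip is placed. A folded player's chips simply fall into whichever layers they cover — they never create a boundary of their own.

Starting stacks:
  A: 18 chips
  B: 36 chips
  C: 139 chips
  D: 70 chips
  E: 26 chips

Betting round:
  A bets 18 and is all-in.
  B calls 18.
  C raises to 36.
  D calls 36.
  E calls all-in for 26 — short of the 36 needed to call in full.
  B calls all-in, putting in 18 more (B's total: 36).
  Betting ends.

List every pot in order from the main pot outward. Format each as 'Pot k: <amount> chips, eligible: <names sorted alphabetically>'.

Pot 1: 90 chips, eligible: A, B, C, D, E
Pot 2: 32 chips, eligible: B, C, D, E
Pot 3: 30 chips, eligible: B, C, D

Derivation:
Contributions: A=18, B=36, C=36, D=36, E=26
Pot levels (distinct totals of non-folded players): 18, 26, 36
Layer 1-18: 18 each from A, B, C, D, E = 18*5 = 90 chips; eligible A, B, C, D, E
Layer 19-26: 8 each from B, C, D, E = 8*4 = 32 chips; eligible B, C, D, E
Layer 27-36: 10 each from B, C, D = 10*3 = 30 chips; eligible B, C, D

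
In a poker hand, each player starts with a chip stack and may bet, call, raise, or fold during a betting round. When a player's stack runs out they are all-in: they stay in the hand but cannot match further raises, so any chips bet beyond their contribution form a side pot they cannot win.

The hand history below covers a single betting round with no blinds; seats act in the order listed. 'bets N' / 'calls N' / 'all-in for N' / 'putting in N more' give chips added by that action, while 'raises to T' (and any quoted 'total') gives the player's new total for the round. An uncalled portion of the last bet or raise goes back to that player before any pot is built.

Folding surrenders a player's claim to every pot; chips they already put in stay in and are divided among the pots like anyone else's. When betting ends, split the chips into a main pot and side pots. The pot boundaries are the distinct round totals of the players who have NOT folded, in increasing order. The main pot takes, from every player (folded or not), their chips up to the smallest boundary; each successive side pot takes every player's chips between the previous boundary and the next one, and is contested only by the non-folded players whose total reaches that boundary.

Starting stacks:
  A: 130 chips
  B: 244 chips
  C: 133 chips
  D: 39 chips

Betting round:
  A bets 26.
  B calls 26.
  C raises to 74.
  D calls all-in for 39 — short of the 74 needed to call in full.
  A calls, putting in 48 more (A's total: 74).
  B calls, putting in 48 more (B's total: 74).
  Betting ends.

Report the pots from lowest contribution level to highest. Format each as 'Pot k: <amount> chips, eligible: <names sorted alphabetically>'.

Contributions: A=74, B=74, C=74, D=39
Pot levels (distinct totals of non-folded players): 39, 74
Layer 1-39: 39 each from A, B, C, D = 39*4 = 156 chips; eligible A, B, C, D
Layer 40-74: 35 each from A, B, C = 35*3 = 105 chips; eligible A, B, C

Pot 1: 156 chips, eligible: A, B, C, D
Pot 2: 105 chips, eligible: A, B, C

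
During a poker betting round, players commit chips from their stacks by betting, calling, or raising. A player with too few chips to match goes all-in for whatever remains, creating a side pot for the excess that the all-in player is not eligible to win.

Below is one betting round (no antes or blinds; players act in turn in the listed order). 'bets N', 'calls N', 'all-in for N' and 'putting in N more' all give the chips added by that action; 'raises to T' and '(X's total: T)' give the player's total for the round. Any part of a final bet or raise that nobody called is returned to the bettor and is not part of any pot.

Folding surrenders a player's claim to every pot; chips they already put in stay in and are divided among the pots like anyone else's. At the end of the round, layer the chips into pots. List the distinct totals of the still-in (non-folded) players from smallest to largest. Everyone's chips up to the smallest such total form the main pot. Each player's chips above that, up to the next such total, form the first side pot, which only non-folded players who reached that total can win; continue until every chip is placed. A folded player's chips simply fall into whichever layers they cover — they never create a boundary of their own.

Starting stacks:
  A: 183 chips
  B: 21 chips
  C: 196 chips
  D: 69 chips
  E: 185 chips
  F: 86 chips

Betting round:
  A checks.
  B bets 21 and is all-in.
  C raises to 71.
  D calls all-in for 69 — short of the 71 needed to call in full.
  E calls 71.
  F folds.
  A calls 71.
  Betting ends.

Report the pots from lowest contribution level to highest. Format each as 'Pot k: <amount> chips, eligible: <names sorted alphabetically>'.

Contributions: A=71, B=21, C=71, D=69, E=71
Folded: F
Pot levels (distinct totals of non-folded players): 21, 69, 71
Layer 1-21: 21 each from A, B, C, D, E = 21*5 = 105 chips; eligible A, B, C, D, E
Layer 22-69: 48 each from A, C, D, E = 48*4 = 192 chips; eligible A, C, D, E
Layer 70-71: 2 each from A, C, E = 2*3 = 6 chips; eligible A, C, E

Pot 1: 105 chips, eligible: A, B, C, D, E
Pot 2: 192 chips, eligible: A, C, D, E
Pot 3: 6 chips, eligible: A, C, E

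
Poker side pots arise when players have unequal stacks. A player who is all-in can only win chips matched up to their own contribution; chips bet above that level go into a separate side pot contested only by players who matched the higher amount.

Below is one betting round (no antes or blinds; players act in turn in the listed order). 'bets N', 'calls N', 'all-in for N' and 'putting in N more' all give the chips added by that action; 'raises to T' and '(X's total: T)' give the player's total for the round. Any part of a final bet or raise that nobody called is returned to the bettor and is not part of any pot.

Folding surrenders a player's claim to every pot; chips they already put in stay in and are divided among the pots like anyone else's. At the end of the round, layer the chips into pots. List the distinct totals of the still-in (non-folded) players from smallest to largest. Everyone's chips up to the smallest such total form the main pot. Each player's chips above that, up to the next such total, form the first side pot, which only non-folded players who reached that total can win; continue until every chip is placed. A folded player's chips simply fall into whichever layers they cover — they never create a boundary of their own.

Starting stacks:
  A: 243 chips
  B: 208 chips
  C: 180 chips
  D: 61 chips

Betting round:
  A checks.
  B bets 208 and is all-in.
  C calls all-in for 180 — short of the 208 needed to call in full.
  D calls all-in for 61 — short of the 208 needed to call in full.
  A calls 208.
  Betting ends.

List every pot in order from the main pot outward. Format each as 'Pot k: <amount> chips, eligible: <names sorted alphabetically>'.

Pot 1: 244 chips, eligible: A, B, C, D
Pot 2: 357 chips, eligible: A, B, C
Pot 3: 56 chips, eligible: A, B

Derivation:
Contributions: A=208, B=208, C=180, D=61
Pot levels (distinct totals of non-folded players): 61, 180, 208
Layer 1-61: 61 each from A, B, C, D = 61*4 = 244 chips; eligible A, B, C, D
Layer 62-180: 119 each from A, B, C = 119*3 = 357 chips; eligible A, B, C
Layer 181-208: 28 each from A, B = 28*2 = 56 chips; eligible A, B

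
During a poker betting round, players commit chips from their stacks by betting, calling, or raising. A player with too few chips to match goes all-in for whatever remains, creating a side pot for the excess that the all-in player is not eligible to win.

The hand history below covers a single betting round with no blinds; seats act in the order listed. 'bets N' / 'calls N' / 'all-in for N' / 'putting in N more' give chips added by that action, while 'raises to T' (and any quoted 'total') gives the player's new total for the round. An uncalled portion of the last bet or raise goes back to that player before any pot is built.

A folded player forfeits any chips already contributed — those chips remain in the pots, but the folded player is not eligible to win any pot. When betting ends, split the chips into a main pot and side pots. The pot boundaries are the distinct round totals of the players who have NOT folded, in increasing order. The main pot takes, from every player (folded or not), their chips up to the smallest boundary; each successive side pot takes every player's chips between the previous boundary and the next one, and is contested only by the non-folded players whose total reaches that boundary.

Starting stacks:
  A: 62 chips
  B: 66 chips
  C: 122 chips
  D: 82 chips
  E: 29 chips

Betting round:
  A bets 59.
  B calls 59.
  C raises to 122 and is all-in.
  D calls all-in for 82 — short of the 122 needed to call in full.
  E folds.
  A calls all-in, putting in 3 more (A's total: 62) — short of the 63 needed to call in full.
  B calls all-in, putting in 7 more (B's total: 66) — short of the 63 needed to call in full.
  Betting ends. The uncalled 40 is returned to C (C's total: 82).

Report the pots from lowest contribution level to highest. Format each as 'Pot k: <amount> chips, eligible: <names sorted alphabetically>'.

Contributions (after 40 returned to C): A=62, B=66, C=82, D=82
Folded: E
Pot levels (distinct totals of non-folded players): 62, 66, 82
Layer 1-62: 62 each from A, B, C, D = 62*4 = 248 chips; eligible A, B, C, D
Layer 63-66: 4 each from B, C, D = 4*3 = 12 chips; eligible B, C, D
Layer 67-82: 16 each from C, D = 16*2 = 32 chips; eligible C, D

Pot 1: 248 chips, eligible: A, B, C, D
Pot 2: 12 chips, eligible: B, C, D
Pot 3: 32 chips, eligible: C, D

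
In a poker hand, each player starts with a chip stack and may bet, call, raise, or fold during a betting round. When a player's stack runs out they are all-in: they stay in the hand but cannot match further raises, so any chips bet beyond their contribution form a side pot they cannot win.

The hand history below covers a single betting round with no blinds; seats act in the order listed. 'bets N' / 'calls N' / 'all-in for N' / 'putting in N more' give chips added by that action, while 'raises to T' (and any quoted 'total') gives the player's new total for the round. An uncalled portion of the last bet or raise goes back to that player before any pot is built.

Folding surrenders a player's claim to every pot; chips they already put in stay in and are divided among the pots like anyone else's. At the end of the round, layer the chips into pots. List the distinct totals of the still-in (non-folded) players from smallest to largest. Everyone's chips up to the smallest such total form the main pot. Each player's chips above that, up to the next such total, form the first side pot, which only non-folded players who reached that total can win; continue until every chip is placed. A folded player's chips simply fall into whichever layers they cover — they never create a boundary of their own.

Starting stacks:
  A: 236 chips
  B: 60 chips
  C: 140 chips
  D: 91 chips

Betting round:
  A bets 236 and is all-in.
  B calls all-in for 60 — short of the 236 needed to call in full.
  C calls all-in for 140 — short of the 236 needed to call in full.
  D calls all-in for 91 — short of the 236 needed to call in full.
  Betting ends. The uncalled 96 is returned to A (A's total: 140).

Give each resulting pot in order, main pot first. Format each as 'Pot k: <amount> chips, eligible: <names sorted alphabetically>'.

Pot 1: 240 chips, eligible: A, B, C, D
Pot 2: 93 chips, eligible: A, C, D
Pot 3: 98 chips, eligible: A, C

Derivation:
Contributions (after 96 returned to A): A=140, B=60, C=140, D=91
Pot levels (distinct totals of non-folded players): 60, 91, 140
Layer 1-60: 60 each from A, B, C, D = 60*4 = 240 chips; eligible A, B, C, D
Layer 61-91: 31 each from A, C, D = 31*3 = 93 chips; eligible A, C, D
Layer 92-140: 49 each from A, C = 49*2 = 98 chips; eligible A, C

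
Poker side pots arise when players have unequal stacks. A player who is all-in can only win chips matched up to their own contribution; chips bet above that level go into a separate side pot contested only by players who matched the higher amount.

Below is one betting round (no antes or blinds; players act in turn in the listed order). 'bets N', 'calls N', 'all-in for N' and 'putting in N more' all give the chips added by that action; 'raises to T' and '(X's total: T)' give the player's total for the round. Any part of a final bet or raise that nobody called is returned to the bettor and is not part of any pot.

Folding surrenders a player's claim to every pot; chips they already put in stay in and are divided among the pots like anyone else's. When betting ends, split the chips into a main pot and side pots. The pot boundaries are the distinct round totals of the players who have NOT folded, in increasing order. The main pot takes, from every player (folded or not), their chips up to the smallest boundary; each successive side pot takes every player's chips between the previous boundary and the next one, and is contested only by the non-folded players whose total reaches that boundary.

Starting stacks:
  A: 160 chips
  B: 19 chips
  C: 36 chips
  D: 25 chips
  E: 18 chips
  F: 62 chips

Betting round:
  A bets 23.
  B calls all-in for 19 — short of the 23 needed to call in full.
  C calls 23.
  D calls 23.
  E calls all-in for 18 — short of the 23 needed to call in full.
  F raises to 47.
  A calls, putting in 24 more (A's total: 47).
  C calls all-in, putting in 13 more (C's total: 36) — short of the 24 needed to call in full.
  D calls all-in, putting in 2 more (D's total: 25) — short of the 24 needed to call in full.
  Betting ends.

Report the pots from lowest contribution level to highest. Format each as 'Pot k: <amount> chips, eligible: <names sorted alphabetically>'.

Contributions: A=47, B=19, C=36, D=25, E=18, F=47
Pot levels (distinct totals of non-folded players): 18, 19, 25, 36, 47
Layer 1-18: 18 each from A, B, C, D, E, F = 18*6 = 108 chips; eligible A, B, C, D, E, F
Layer 19-19: 1 each from A, B, C, D, F = 1*5 = 5 chips; eligible A, B, C, D, F
Layer 20-25: 6 each from A, C, D, F = 6*4 = 24 chips; eligible A, C, D, F
Layer 26-36: 11 each from A, C, F = 11*3 = 33 chips; eligible A, C, F
Layer 37-47: 11 each from A, F = 11*2 = 22 chips; eligible A, F

Pot 1: 108 chips, eligible: A, B, C, D, E, F
Pot 2: 5 chips, eligible: A, B, C, D, F
Pot 3: 24 chips, eligible: A, C, D, F
Pot 4: 33 chips, eligible: A, C, F
Pot 5: 22 chips, eligible: A, F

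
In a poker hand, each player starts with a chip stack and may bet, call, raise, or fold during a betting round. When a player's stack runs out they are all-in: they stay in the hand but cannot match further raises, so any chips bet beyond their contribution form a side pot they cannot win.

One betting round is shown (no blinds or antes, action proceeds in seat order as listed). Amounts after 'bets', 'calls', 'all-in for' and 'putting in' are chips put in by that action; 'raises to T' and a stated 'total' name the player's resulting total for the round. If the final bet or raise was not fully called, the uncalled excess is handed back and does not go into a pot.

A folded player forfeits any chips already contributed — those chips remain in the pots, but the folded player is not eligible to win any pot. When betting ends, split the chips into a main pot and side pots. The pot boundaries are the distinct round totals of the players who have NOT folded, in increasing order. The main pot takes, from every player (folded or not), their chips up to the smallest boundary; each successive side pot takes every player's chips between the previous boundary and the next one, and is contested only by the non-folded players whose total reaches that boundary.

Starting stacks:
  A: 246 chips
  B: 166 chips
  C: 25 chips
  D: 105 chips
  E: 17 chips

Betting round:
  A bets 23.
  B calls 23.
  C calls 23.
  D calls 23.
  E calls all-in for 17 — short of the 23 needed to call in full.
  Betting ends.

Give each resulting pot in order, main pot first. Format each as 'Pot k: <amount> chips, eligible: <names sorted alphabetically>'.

Pot 1: 85 chips, eligible: A, B, C, D, E
Pot 2: 24 chips, eligible: A, B, C, D

Derivation:
Contributions: A=23, B=23, C=23, D=23, E=17
Pot levels (distinct totals of non-folded players): 17, 23
Layer 1-17: 17 each from A, B, C, D, E = 17*5 = 85 chips; eligible A, B, C, D, E
Layer 18-23: 6 each from A, B, C, D = 6*4 = 24 chips; eligible A, B, C, D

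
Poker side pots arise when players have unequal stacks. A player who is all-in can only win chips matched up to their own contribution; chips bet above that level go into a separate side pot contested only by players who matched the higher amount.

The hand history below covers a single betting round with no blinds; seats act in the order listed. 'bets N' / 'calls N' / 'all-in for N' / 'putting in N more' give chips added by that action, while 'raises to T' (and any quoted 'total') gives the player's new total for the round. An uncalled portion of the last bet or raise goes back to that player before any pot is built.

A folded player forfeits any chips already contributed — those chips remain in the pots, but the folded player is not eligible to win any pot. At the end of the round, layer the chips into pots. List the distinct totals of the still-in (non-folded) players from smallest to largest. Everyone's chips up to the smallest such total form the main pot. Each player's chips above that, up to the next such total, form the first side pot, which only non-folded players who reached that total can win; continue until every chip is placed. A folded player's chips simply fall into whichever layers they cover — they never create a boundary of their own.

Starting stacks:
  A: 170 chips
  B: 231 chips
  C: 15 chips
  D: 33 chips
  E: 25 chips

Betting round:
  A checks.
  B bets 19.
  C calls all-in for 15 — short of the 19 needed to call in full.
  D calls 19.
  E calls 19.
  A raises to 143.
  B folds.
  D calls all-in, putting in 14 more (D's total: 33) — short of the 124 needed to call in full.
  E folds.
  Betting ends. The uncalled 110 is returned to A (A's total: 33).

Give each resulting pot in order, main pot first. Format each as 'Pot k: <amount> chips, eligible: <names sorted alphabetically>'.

Pot 1: 75 chips, eligible: A, C, D
Pot 2: 44 chips, eligible: A, D

Derivation:
Contributions (after 110 returned to A): A=33, B=19, C=15, D=33, E=19
Folded: B, E
Pot levels (distinct totals of non-folded players): 15, 33
Layer 1-15: 15 each from A, B, C, D, E = 15*5 = 75 chips; eligible A, C, D
Layer 16-33: A 18 + B 4 + D 18 + E 4 = 44 chips; eligible A, D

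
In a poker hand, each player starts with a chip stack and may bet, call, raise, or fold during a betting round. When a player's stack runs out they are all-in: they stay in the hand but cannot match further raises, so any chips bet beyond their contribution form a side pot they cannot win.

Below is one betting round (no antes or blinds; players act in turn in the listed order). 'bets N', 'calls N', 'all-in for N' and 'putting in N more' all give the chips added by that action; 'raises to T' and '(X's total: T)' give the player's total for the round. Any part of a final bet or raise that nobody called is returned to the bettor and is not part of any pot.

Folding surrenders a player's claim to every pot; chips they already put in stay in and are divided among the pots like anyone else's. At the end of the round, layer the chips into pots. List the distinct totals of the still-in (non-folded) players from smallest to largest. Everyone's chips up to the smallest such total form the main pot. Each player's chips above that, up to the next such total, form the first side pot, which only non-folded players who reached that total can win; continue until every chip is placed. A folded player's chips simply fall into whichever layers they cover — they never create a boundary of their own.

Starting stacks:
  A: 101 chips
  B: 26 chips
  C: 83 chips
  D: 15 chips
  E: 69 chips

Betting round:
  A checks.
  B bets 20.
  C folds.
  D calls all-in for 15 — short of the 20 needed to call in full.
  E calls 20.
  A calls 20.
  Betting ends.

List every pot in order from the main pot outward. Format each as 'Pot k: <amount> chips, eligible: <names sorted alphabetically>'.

Contributions: A=20, B=20, D=15, E=20
Folded: C
Pot levels (distinct totals of non-folded players): 15, 20
Layer 1-15: 15 each from A, B, D, E = 15*4 = 60 chips; eligible A, B, D, E
Layer 16-20: 5 each from A, B, E = 5*3 = 15 chips; eligible A, B, E

Pot 1: 60 chips, eligible: A, B, D, E
Pot 2: 15 chips, eligible: A, B, E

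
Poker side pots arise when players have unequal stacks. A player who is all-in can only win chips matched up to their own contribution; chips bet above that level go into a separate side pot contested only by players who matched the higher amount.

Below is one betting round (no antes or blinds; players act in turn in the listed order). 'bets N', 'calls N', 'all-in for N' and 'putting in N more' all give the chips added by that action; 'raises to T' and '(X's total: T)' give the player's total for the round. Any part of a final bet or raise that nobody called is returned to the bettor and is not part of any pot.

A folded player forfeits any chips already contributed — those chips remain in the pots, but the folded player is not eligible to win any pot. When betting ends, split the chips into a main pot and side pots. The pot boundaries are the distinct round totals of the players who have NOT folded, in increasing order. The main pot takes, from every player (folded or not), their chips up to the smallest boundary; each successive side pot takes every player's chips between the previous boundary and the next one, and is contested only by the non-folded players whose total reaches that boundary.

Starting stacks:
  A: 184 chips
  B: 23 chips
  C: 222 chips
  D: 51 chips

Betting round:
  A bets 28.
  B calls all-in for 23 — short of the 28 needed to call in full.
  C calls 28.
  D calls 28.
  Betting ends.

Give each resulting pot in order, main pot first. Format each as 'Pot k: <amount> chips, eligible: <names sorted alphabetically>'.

Contributions: A=28, B=23, C=28, D=28
Pot levels (distinct totals of non-folded players): 23, 28
Layer 1-23: 23 each from A, B, C, D = 23*4 = 92 chips; eligible A, B, C, D
Layer 24-28: 5 each from A, C, D = 5*3 = 15 chips; eligible A, C, D

Pot 1: 92 chips, eligible: A, B, C, D
Pot 2: 15 chips, eligible: A, C, D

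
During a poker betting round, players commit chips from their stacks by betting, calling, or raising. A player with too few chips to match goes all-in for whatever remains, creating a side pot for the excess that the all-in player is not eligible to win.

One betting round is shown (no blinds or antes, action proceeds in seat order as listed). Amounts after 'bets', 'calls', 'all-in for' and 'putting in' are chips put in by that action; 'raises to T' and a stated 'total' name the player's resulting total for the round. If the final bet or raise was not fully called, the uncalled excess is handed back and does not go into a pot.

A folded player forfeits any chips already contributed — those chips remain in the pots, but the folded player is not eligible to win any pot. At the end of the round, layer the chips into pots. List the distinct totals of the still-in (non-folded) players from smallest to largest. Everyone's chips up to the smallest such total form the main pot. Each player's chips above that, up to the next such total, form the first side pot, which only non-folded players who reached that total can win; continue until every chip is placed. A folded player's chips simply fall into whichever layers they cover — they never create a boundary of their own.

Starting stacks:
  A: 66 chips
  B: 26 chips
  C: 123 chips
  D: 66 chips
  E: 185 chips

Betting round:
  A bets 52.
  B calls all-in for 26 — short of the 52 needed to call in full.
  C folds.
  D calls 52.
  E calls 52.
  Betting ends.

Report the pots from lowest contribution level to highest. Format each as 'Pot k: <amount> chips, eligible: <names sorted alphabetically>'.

Contributions: A=52, B=26, D=52, E=52
Folded: C
Pot levels (distinct totals of non-folded players): 26, 52
Layer 1-26: 26 each from A, B, D, E = 26*4 = 104 chips; eligible A, B, D, E
Layer 27-52: 26 each from A, D, E = 26*3 = 78 chips; eligible A, D, E

Pot 1: 104 chips, eligible: A, B, D, E
Pot 2: 78 chips, eligible: A, D, E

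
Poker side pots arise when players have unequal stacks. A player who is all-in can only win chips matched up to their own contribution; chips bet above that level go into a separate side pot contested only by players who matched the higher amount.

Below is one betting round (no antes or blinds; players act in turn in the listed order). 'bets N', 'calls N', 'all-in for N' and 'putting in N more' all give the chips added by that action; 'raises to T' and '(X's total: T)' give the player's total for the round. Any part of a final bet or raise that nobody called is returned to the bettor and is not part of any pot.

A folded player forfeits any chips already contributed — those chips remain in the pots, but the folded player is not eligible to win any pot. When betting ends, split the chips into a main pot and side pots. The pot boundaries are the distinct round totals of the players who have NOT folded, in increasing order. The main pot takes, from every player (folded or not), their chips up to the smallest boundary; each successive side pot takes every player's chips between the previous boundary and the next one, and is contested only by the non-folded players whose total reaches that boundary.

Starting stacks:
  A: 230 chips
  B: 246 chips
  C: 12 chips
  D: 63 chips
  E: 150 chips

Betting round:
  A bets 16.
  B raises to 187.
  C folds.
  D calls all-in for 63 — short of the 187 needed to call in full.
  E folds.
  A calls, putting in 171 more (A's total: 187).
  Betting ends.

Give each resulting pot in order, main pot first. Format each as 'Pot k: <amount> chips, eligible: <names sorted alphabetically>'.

Contributions: A=187, B=187, D=63
Folded: C, E
Pot levels (distinct totals of non-folded players): 63, 187
Layer 1-63: 63 each from A, B, D = 63*3 = 189 chips; eligible A, B, D
Layer 64-187: 124 each from A, B = 124*2 = 248 chips; eligible A, B

Pot 1: 189 chips, eligible: A, B, D
Pot 2: 248 chips, eligible: A, B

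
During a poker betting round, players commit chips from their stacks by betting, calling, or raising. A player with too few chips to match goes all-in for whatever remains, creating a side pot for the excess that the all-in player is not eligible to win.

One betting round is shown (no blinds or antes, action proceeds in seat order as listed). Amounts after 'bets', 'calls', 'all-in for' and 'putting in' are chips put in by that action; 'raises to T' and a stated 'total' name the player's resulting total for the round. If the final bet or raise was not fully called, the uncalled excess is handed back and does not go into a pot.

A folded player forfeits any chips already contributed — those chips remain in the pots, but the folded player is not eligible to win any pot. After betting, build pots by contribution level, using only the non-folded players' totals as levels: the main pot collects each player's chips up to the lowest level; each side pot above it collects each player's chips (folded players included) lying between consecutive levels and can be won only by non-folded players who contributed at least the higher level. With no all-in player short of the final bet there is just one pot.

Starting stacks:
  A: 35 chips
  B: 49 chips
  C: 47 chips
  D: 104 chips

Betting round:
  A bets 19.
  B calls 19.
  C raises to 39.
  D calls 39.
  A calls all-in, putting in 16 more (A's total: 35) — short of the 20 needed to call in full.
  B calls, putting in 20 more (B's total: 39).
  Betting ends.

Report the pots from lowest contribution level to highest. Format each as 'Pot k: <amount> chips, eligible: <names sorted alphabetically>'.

Pot 1: 140 chips, eligible: A, B, C, D
Pot 2: 12 chips, eligible: B, C, D

Derivation:
Contributions: A=35, B=39, C=39, D=39
Pot levels (distinct totals of non-folded players): 35, 39
Layer 1-35: 35 each from A, B, C, D = 35*4 = 140 chips; eligible A, B, C, D
Layer 36-39: 4 each from B, C, D = 4*3 = 12 chips; eligible B, C, D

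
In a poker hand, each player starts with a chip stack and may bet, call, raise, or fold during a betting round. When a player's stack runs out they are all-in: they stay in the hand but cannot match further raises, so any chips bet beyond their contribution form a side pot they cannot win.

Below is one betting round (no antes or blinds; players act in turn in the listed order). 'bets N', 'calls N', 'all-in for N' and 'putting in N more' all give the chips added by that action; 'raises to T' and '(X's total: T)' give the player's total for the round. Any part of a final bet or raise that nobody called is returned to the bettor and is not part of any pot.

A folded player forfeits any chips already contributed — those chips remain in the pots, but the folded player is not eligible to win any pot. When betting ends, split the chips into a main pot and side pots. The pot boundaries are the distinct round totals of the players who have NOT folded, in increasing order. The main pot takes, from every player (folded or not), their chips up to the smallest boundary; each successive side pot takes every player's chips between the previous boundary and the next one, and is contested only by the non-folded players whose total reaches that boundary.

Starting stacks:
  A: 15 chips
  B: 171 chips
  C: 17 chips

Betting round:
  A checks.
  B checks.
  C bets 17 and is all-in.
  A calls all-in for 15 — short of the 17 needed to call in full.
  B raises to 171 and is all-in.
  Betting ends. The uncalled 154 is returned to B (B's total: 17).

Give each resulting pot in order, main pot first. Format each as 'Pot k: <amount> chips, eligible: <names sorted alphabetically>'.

Pot 1: 45 chips, eligible: A, B, C
Pot 2: 4 chips, eligible: B, C

Derivation:
Contributions (after 154 returned to B): A=15, B=17, C=17
Pot levels (distinct totals of non-folded players): 15, 17
Layer 1-15: 15 each from A, B, C = 15*3 = 45 chips; eligible A, B, C
Layer 16-17: 2 each from B, C = 2*2 = 4 chips; eligible B, C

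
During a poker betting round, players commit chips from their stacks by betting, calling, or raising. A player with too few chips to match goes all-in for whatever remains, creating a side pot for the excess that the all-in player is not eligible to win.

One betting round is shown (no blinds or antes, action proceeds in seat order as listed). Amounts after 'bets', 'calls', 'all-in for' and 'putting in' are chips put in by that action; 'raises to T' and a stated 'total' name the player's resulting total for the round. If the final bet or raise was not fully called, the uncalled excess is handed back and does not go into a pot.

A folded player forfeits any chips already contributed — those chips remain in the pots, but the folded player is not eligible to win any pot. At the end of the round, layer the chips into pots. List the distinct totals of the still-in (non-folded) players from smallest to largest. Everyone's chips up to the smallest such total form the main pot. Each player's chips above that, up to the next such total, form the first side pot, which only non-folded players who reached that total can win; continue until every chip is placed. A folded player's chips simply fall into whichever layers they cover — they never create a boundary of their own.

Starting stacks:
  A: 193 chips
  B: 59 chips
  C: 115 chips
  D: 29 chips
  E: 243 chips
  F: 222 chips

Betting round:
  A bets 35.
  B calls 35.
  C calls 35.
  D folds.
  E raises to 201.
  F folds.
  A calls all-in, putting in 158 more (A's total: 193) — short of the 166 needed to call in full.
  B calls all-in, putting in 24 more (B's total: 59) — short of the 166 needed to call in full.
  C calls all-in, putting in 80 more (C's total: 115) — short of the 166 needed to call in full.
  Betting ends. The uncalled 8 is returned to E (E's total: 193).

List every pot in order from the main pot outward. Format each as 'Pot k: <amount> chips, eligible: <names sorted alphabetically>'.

Pot 1: 236 chips, eligible: A, B, C, E
Pot 2: 168 chips, eligible: A, C, E
Pot 3: 156 chips, eligible: A, E

Derivation:
Contributions (after 8 returned to E): A=193, B=59, C=115, E=193
Folded: D, F
Pot levels (distinct totals of non-folded players): 59, 115, 193
Layer 1-59: 59 each from A, B, C, E = 59*4 = 236 chips; eligible A, B, C, E
Layer 60-115: 56 each from A, C, E = 56*3 = 168 chips; eligible A, C, E
Layer 116-193: 78 each from A, E = 78*2 = 156 chips; eligible A, E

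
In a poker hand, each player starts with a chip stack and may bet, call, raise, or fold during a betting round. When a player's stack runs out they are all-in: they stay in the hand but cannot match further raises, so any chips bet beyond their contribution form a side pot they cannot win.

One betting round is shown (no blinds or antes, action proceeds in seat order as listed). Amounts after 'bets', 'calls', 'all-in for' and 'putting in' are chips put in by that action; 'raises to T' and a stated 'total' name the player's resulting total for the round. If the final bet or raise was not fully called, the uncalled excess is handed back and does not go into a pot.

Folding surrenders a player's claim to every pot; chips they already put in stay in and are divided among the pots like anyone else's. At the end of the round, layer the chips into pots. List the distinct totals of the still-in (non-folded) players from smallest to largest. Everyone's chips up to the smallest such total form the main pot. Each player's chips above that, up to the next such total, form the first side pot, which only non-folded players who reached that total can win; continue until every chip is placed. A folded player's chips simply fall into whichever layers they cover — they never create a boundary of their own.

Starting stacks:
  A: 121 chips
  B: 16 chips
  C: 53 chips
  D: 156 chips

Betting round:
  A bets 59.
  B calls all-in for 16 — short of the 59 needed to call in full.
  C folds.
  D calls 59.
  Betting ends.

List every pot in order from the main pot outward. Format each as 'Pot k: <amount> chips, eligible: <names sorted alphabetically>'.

Pot 1: 48 chips, eligible: A, B, D
Pot 2: 86 chips, eligible: A, D

Derivation:
Contributions: A=59, B=16, D=59
Folded: C
Pot levels (distinct totals of non-folded players): 16, 59
Layer 1-16: 16 each from A, B, D = 16*3 = 48 chips; eligible A, B, D
Layer 17-59: 43 each from A, D = 43*2 = 86 chips; eligible A, D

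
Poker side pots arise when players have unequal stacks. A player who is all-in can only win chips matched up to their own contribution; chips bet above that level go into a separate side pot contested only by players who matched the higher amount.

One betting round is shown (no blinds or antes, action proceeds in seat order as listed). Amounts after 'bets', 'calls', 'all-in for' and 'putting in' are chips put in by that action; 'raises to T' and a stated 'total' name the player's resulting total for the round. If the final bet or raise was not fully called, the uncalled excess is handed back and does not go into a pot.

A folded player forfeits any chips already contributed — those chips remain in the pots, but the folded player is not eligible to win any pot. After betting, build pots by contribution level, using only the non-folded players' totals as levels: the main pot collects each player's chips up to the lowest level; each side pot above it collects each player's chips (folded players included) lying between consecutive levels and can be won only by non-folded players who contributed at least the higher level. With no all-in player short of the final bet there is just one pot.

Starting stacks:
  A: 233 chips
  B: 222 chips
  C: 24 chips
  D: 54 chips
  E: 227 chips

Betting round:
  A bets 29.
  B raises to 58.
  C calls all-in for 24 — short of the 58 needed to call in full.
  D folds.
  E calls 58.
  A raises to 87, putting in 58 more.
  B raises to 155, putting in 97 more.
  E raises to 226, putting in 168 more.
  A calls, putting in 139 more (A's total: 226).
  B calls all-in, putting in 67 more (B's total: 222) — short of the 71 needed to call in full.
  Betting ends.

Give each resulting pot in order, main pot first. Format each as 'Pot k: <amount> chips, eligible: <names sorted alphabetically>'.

Contributions: A=226, B=222, C=24, E=226
Folded: D
Pot levels (distinct totals of non-folded players): 24, 222, 226
Layer 1-24: 24 each from A, B, C, E = 24*4 = 96 chips; eligible A, B, C, E
Layer 25-222: 198 each from A, B, E = 198*3 = 594 chips; eligible A, B, E
Layer 223-226: 4 each from A, E = 4*2 = 8 chips; eligible A, E

Pot 1: 96 chips, eligible: A, B, C, E
Pot 2: 594 chips, eligible: A, B, E
Pot 3: 8 chips, eligible: A, E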